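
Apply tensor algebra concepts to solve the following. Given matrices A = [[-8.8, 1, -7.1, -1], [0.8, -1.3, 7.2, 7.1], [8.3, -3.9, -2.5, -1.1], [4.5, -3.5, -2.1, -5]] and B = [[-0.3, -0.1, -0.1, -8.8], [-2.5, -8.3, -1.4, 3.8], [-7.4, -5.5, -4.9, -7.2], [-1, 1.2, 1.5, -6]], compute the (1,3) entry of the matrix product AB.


(AB)_{ij} = sum_k A_{ik} B_{kj}.
For i=1, j=3:
A_{11} * B_{13} = -8.8 * -0.1 = 0.88
A_{12} * B_{23} = 1 * -1.4 = -1.4
A_{13} * B_{33} = -7.1 * -4.9 = 34.79
A_{14} * B_{43} = -1 * 1.5 = -1.5
Sum = 0.88 + -1.4 + 34.79 + -1.5 = 32.77

32.77


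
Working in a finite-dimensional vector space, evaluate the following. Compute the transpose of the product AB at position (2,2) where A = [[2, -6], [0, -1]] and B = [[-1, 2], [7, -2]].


(AB)^T_{ij} = (AB)_{ji} = sum_k A_{jk} B_{ki}.
For i=2, j=2 we need (AB)_{22}:
A_{21} * B_{12} = 0 * 2 = 0
A_{22} * B_{22} = -1 * -2 = 2
Sum = 0 + 2 = 2

2


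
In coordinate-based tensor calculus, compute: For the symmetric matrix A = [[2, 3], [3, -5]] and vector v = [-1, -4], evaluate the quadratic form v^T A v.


First compute Av:
(Av)_1 = 2*-1 + 3*-4 = -14
(Av)_2 = 3*-1 + -5*-4 = 17
Av = [-14, 17]
Then v^T (Av) = -1*-14 + -4*17
= 14 + -68 = -54

-54


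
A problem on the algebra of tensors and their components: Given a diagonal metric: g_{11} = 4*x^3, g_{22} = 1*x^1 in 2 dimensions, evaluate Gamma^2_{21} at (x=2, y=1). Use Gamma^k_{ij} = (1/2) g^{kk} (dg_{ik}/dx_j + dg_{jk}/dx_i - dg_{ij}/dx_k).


For a diagonal metric, Gamma^k_{ij} = (1/2) g^{kk} (dg_{ik}/dx_j + dg_{jk}/dx_i - dg_{ij}/dx_k).
The metric is diagonal, so g_{ab} = 0 for a != b.
At the given point: g_{11} = 32, g_{22} = 2
g^{22} = 1/2
dg_{22}/dx_1 = dg_{22}/dx_1 = 1
dg_{12}/dx_2 = 0 (off-diagonal)
dg_{21}/dx_2 = 0 (off-diagonal)
Numerator = 1 + 0 - 0 = 1
Gamma^2_{21} = 1 / (2 * 2) = 1/4

1/4


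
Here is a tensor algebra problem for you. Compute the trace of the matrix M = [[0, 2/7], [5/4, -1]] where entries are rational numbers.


The trace is the sum of diagonal entries.
Diagonal: M[1,1] = 0, M[2,2] = -1
Tr(M) = 0 + -1
Computing step by step:
After adding M[1,1]: 0
After adding M[2,2]: -1
Tr(M) = -1

-1


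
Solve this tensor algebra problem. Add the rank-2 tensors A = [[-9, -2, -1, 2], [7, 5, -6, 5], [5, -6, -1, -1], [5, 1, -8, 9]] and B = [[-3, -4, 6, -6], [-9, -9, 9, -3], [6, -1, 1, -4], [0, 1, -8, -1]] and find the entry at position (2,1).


Tensor addition is component-wise: (A + B)_{ij} = A_{ij} + B_{ij}.
A_{21} = 7
B_{21} = -9
(A + B)_{21} = 7 + -9 = -2

-2


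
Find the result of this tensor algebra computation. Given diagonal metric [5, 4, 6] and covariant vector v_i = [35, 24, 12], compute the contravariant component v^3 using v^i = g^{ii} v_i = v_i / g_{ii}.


To raise an index with a diagonal metric: v^i = v_i / g_{ii}.
For index 3: v_3 = 12, g_{33} = 6
v^3 = 12 / 6 = 2

2


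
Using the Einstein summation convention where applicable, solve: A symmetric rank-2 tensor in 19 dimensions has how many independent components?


A symmetric rank-2 tensor in d dimensions has d(d+1)/2 independent components.
d = 19
d(d+1)/2 = 19 * 20 / 2 = 380 / 2 = 190

190


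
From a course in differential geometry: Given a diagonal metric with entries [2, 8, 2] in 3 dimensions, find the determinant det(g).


For a diagonal metric, the determinant is the product of diagonal entries.
Diagonal entries: 2, 8, 2
det(g) = 2 * 8 * 2 = 32

32


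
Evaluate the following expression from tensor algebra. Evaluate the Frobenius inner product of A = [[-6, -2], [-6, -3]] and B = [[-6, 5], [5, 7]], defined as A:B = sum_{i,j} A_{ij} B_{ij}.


A:B = sum over all i,j of A_{ij} * B_{ij}.
Row 1: -6*-6=36, -2*5=-10 => row sum = 26
Row 2: -6*5=-30, -3*7=-21 => row sum = -51
Total = 26 + -51 = -25

-25


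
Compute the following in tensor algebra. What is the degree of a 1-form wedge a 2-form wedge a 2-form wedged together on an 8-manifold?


The degree of a wedge product is the sum of the degrees of the individual forms.
Degrees: 1, 2, 2
Total degree = 1 + 2 + 2 = 5

5


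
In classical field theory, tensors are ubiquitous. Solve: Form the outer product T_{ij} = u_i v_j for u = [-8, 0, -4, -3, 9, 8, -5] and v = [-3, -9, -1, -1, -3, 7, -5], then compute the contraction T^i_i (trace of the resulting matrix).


The outer product gives T_{ij} = u_i v_j.
The trace (contraction) is Tr(T) = sum_i T_{ii} = sum_i u_i v_i.
Diagonal entries:
T_{11} = u_1 * v_1 = -8 * -3 = 24
T_{22} = u_2 * v_2 = 0 * -9 = 0
T_{33} = u_3 * v_3 = -4 * -1 = 4
T_{44} = u_4 * v_4 = -3 * -1 = 3
T_{55} = u_5 * v_5 = 9 * -3 = -27
T_{66} = u_6 * v_6 = 8 * 7 = 56
T_{77} = u_7 * v_7 = -5 * -5 = 25
Tr(T) = 24 + 0 + 4 + 3 + -27 + 56 + 25 = 85

85


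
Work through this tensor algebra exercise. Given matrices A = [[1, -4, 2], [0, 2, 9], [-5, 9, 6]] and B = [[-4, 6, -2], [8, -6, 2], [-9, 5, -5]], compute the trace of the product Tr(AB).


Tr(AB) = sum_i (AB)_{ii} where (AB)_{ii} = sum_k A_{ik} B_{ki}.
(AB)_{11} = 1*-4 + -4*8 + 2*-9 = -54
(AB)_{22} = 0*6 + 2*-6 + 9*5 = 33
(AB)_{33} = -5*-2 + 9*2 + 6*-5 = -2
Tr(AB) = -54 + 33 + -2 = -23

-23


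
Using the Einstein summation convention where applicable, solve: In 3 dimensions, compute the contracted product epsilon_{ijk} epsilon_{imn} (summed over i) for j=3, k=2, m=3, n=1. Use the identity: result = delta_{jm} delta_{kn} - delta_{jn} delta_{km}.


Using the identity: epsilon_{ijk} epsilon_{imn} = delta_{jm} delta_{kn} - delta_{jn} delta_{km}.
delta_{33} = 1
delta_{21} = 0
delta_{31} = 0
delta_{23} = 0
Result = 1 * 0 - 0 * 0 = 0 - 0 = 0

0


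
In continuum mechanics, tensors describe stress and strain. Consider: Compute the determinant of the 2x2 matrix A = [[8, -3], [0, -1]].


For a 2x2 matrix [[a, b], [c, d]], det = a*d - b*c.
a = 8, b = -3, c = 0, d = -1
a*d = 8 * -1 = -8
b*c = -3 * 0 = 0
det = -8 - 0 = -8

-8


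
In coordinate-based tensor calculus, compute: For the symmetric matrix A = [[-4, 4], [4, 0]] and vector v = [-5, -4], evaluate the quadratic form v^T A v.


First compute Av:
(Av)_1 = -4*-5 + 4*-4 = 4
(Av)_2 = 4*-5 + 0*-4 = -20
Av = [4, -20]
Then v^T (Av) = -5*4 + -4*-20
= -20 + 80 = 60

60


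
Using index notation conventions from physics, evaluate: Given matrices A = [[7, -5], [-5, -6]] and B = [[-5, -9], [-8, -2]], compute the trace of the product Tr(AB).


Tr(AB) = sum_i (AB)_{ii} where (AB)_{ii} = sum_k A_{ik} B_{ki}.
(AB)_{11} = 7*-5 + -5*-8 = 5
(AB)_{22} = -5*-9 + -6*-2 = 57
Tr(AB) = 5 + 57 = 62

62


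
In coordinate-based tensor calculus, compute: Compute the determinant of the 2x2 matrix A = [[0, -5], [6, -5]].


For a 2x2 matrix [[a, b], [c, d]], det = a*d - b*c.
a = 0, b = -5, c = 6, d = -5
a*d = 0 * -5 = 0
b*c = -5 * 6 = -30
det = 0 - -30 = 30

30


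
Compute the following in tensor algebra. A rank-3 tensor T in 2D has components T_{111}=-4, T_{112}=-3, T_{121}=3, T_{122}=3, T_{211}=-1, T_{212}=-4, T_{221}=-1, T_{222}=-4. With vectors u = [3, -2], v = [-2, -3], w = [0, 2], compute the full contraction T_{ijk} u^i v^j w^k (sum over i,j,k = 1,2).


S = sum over i,j,k of T_{ijk} u_i v_j w_k. Expanding all 8 terms:
T_{111}*u_1*v_1*w_1 = -4*3*-2*0 = 0  (running total: 0)
T_{112}*u_1*v_1*w_2 = -3*3*-2*2 = 36  (running total: 36)
T_{121}*u_1*v_2*w_1 = 3*3*-3*0 = 0  (running total: 36)
T_{122}*u_1*v_2*w_2 = 3*3*-3*2 = -54  (running total: -18)
T_{211}*u_2*v_1*w_1 = -1*-2*-2*0 = 0  (running total: -18)
T_{212}*u_2*v_1*w_2 = -4*-2*-2*2 = -32  (running total: -50)
T_{221}*u_2*v_2*w_1 = -1*-2*-3*0 = 0  (running total: -50)
T_{222}*u_2*v_2*w_2 = -4*-2*-3*2 = -48  (running total: -98)
S = -98

-98


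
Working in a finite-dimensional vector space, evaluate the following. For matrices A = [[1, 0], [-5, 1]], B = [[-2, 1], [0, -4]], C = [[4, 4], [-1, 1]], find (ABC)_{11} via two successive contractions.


(ABC)_{11} = sum_m (AB)_{1m} C_{m1}. First compute row 1 of AB.
(AB)_{11} = 1*-2 + 0*0 = -2
(AB)_{12} = 1*1 + 0*-4 = 1
Now contract with column 1 of C:
(AB)_{11} * C_{11} = -2 * 4 = -8
(AB)_{12} * C_{21} = 1 * -1 = -1
(ABC)_{11} = -8 + -1 = -9

-9


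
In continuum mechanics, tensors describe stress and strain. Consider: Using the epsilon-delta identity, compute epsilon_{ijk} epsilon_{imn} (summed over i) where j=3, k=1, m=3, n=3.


Using the identity: epsilon_{ijk} epsilon_{imn} = delta_{jm} delta_{kn} - delta_{jn} delta_{km}.
delta_{33} = 1
delta_{13} = 0
delta_{33} = 1
delta_{13} = 0
Result = 1 * 0 - 1 * 0 = 0 - 0 = 0

0


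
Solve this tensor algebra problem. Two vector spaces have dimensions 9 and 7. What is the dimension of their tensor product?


The dimension of a tensor product is the product of dimensions.
dim(V) = 9, dim(W) = 7
dim(V (x) W) = 9 * 7 = 63

63


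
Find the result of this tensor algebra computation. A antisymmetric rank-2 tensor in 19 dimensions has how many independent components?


A antisymmetric rank-2 tensor in d dimensions has d(d-1)/2 independent components.
d = 19
d(d-1)/2 = 19 * 18 / 2 = 342 / 2 = 171

171


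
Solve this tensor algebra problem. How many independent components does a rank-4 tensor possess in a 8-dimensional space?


The number of components of a rank-r tensor in d dimensions is d^r.
Here d = 8 and r = 4.
8^4 = 4096

4096


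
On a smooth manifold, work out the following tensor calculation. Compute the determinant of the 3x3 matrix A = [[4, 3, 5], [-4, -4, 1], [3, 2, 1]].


Expanding along the first row, det(A) = a11*M_11 - a12*M_12 + a13*M_13, where M_1j is the (1,j) minor.
Minor M_11 = -4*1 - 1*2 = -6
Minor M_12 = -4*1 - 1*3 = -7
Minor M_13 = -4*2 - -4*3 = 4
det = 4*(-6) - 3*(-7) + 5*(4)
    = -24 - -21 + 20
    = 17

17


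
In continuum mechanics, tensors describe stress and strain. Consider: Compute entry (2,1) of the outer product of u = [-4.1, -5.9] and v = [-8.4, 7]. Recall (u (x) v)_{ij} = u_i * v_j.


The outer product entry T_{ij} = u_i * v_j.
We need i=2, j=1.
u_2 = -5.9, v_1 = -8.4
T_{2,1} = -5.9 * -8.4 = 49.56

49.56


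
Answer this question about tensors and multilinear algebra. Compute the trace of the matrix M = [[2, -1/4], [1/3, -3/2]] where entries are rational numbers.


The trace is the sum of diagonal entries.
Diagonal: M[1,1] = 2, M[2,2] = -3/2
Tr(M) = 2 + -3/2
Computing step by step:
After adding M[1,1]: 2
After adding M[2,2]: 1/2
Tr(M) = 1/2

1/2


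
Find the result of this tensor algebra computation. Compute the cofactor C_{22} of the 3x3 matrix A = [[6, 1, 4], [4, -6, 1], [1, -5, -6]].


To find cofactor C_{22}, delete row 2 and column 2.
The resulting 2x2 submatrix is: [[6, 4], [1, -6]]
Minor M_{22} = 6*-6 - 4*1
  = -36 - 4 = -40
Sign = (-1)^(2+2) = (-1)^4 = 1
Cofactor C_{22} = 1 * -40 = -40

-40


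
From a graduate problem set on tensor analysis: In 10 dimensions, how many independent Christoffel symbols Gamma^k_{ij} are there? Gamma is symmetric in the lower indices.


Christoffel symbols Gamma^k_{ij} are symmetric in i,j, so there are d * d(d+1)/2 independent symbols.
d = 10
d(d+1)/2 = 10 * 11 / 2 = 55
Total = 10 * 55 = 550

550


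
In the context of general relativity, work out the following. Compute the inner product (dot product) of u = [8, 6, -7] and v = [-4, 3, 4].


The inner product u . v = sum of u_i * v_i.
Term-by-term: 8 * -4, 6 * 3, -7 * 4
Products: -32, 18, -28
Sum = -32 + 18 + -28 = -42

-42


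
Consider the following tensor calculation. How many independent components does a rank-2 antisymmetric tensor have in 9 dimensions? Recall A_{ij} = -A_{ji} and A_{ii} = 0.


An antisymmetric rank-2 tensor satisfies A_{ij} = -A_{ji}, so diagonal entries are zero.
The independent components are the upper-triangular entries: C(n, 2) = n(n-1)/2.
n = 9
C(9, 2) = 9 * 8 / 2 = 72 / 2 = 36

36


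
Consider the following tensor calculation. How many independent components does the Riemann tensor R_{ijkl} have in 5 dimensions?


The Riemann tensor in d dimensions has d^2(d^2 - 1)/12 independent components.
d = 5, so d^2 = 25
d^2 - 1 = 24
d^2(d^2 - 1) = 25 * 24 = 600
Divide by 12: 600 / 12 = 50

50


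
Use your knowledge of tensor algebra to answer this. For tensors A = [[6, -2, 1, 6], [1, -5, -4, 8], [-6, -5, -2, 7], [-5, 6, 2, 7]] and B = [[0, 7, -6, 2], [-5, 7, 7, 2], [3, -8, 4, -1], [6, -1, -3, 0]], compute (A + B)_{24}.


Tensor addition is component-wise: (A + B)_{ij} = A_{ij} + B_{ij}.
A_{24} = 8
B_{24} = 2
(A + B)_{24} = 8 + 2 = 10

10


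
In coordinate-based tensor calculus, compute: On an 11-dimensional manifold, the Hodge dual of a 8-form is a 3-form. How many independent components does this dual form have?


The Hodge dual of a p-form on an n-dimensional manifold is an (n-p)-form.
n = 11, p = 8, so dual degree = 11 - 8 = 3
The number of components is C(n, n-p) = C(11, 3) = 165

165


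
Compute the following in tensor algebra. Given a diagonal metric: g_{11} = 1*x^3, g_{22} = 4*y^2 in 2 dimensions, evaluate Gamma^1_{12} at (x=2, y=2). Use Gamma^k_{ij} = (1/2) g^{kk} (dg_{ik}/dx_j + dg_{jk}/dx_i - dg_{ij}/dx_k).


For a diagonal metric, Gamma^k_{ij} = (1/2) g^{kk} (dg_{ik}/dx_j + dg_{jk}/dx_i - dg_{ij}/dx_k).
The metric is diagonal, so g_{ab} = 0 for a != b.
At the given point: g_{11} = 8, g_{22} = 16
g^{11} = 1/8
dg_{11}/dx_2 = dg_{11}/dx_2 = 0
dg_{21}/dx_1 = 0 (off-diagonal)
dg_{12}/dx_1 = 0 (off-diagonal)
Numerator = 0 + 0 - 0 = 0
Gamma^1_{12} = 0 / (2 * 8) = 0

0


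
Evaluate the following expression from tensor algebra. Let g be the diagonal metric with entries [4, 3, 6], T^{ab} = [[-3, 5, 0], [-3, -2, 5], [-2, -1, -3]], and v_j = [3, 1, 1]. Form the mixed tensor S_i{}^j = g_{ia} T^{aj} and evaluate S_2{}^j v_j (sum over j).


Step 1: lower the first index. For a diagonal metric, g_{ia} T^{aj} = g_{ii} T^{ij} (no sum on i).
g_{22} = 3
S_2{}^1 = 3 * T^{21} = 3 * -3 = -9
S_2{}^2 = 3 * T^{22} = 3 * -2 = -6
S_2{}^3 = 3 * T^{23} = 3 * 5 = 15
Step 2: contract S_2{}^j with v_j.
S_2{}^1 * v_1 = -9 * 3 = -27
S_2{}^2 * v_2 = -6 * 1 = -6
S_2{}^3 * v_3 = 15 * 1 = 15
Result = -27 + -6 + 15 = -18

-18


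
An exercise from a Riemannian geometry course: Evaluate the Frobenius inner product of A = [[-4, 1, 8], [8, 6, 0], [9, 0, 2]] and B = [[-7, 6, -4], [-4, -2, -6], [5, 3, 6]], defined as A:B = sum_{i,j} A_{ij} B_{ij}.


A:B = sum over all i,j of A_{ij} * B_{ij}.
Row 1: -4*-7=28, 1*6=6, 8*-4=-32 => row sum = 2
Row 2: 8*-4=-32, 6*-2=-12, 0*-6=0 => row sum = -44
Row 3: 9*5=45, 0*3=0, 2*6=12 => row sum = 57
Total = 2 + -44 + 57 = 15

15


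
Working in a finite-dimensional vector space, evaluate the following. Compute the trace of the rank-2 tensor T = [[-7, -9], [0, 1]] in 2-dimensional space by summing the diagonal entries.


The contraction (trace) of a rank-2 tensor is the sum of its diagonal elements.
Diagonal entries: A[1,1] = -7, A[2,2] = 1
Tr(A) = -7 + 1 = -6

-6


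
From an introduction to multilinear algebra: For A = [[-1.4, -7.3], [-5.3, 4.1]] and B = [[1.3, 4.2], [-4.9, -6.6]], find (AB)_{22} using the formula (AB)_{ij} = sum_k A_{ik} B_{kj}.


(AB)_{ij} = sum_k A_{ik} B_{kj}.
For i=2, j=2:
A_{21} * B_{12} = -5.3 * 4.2 = -22.26
A_{22} * B_{22} = 4.1 * -6.6 = -27.06
Sum = -22.26 + -27.06 = -49.32

-49.32


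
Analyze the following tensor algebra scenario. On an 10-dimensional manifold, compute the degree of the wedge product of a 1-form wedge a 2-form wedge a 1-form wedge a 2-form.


The degree of a wedge product is the sum of the degrees of the individual forms.
Degrees: 1, 2, 1, 2
Total degree = 1 + 2 + 1 + 2 = 6

6


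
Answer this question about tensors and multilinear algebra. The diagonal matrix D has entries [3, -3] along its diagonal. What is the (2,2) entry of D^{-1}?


For a diagonal matrix, the inverse has entries (D^{-1})_{ii} = 1/d_{ii}.
The diagonal entries are: d_{11} = 3, d_{22} = -3
We need (D^{-1})_{22} = 1/d_{22} = 1/-3 = -1/3

-1/3


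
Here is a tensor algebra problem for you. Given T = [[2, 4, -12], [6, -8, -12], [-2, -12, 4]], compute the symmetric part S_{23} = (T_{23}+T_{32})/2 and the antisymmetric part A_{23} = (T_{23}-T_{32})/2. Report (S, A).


T_{23} = -12
T_{32} = -12
S_{23} = (-12 + -12)/2 = -24/2 = -12
A_{23} = (-12 - -12)/2 = 0/2 = 0
Check: S + A = -12 + 0 = -12 = T_{23}.

(-12, 0)


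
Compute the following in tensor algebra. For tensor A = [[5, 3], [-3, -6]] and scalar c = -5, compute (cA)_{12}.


Scalar multiplication: (cA)_{ij} = c * A_{ij}.
c = -5
A_{12} = 3
(cA)_{12} = -5 * 3 = -15

-15


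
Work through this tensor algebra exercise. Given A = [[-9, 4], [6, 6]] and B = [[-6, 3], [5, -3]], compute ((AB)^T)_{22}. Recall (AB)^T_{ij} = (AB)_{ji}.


(AB)^T_{ij} = (AB)_{ji} = sum_k A_{jk} B_{ki}.
For i=2, j=2 we need (AB)_{22}:
A_{21} * B_{12} = 6 * 3 = 18
A_{22} * B_{22} = 6 * -3 = -18
Sum = 18 + -18 = 0

0


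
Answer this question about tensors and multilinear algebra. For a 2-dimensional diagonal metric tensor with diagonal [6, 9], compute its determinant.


For a diagonal metric, the determinant is the product of diagonal entries.
Diagonal entries: 6, 9
det(g) = 6 * 9 = 54

54


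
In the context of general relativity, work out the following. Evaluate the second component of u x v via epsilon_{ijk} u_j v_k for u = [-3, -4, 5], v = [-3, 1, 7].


(u x v)_2 = sum_{j,k} epsilon_{2jk} u_j v_k. Only permutations of (1,2,3) contribute; the two non-zero terms are:
eps_{213} u_1 v_3 = -1 * -3 * 7 = 21
eps_{231} u_3 v_1 = 1 * 5 * -3 = -15
(u x v)_2 = 6

6


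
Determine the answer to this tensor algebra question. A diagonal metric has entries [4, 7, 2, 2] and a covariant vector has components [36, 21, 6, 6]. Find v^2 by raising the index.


To raise an index with a diagonal metric: v^i = v_i / g_{ii}.
For index 2: v_2 = 21, g_{22} = 7
v^2 = 21 / 7 = 3

3


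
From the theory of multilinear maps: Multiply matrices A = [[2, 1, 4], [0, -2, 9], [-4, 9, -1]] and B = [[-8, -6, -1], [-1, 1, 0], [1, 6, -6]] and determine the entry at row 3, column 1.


(AB)_{ij} = sum_k A_{ik} B_{kj}.
For i=3, j=1:
A_{31} * B_{11} = -4 * -8 = 32
A_{32} * B_{21} = 9 * -1 = -9
A_{33} * B_{31} = -1 * 1 = -1
Sum = 32 + -9 + -1 = 22

22


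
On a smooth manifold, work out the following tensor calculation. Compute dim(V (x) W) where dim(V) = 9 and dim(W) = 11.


The dimension of a tensor product is the product of dimensions.
dim(V) = 9, dim(W) = 11
dim(V (x) W) = 9 * 11 = 99

99


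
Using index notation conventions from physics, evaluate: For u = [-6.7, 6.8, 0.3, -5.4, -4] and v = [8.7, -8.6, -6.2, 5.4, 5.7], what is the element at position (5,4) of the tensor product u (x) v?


The outer product entry T_{ij} = u_i * v_j.
We need i=5, j=4.
u_5 = -4, v_4 = 5.4
T_{5,4} = -4 * 5.4 = -21.6

-21.6


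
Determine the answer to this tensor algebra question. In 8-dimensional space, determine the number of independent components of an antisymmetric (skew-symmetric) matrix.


An antisymmetric rank-2 tensor satisfies A_{ij} = -A_{ji}, so diagonal entries are zero.
The independent components are the upper-triangular entries: C(n, 2) = n(n-1)/2.
n = 8
C(8, 2) = 8 * 7 / 2 = 56 / 2 = 28

28


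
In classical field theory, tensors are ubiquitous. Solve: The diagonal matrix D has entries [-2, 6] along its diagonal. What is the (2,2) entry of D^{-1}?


For a diagonal matrix, the inverse has entries (D^{-1})_{ii} = 1/d_{ii}.
The diagonal entries are: d_{11} = -2, d_{22} = 6
We need (D^{-1})_{22} = 1/d_{22} = 1/6 = 1/6

1/6


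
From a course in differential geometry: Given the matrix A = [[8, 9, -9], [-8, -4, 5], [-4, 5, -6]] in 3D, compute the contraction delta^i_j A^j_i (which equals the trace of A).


The contraction (trace) of a rank-2 tensor is the sum of its diagonal elements.
Diagonal entries: A[1,1] = 8, A[2,2] = -4, A[3,3] = -6
Tr(A) = 8 + -4 + -6 = -2

-2


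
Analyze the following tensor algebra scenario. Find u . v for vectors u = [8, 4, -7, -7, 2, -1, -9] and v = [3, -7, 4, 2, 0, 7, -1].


The inner product u . v = sum of u_i * v_i.
Term-by-term: 8 * 3, 4 * -7, -7 * 4, -7 * 2, 2 * 0, -1 * 7, -9 * -1
Products: 24, -28, -28, -14, 0, -7, 9
Sum = 24 + -28 + -28 + -14 + 0 + -7 + 9 = -44

-44


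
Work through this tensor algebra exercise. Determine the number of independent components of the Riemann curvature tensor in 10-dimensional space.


The Riemann tensor in d dimensions has d^2(d^2 - 1)/12 independent components.
d = 10, so d^2 = 100
d^2 - 1 = 99
d^2(d^2 - 1) = 100 * 99 = 9900
Divide by 12: 9900 / 12 = 825

825


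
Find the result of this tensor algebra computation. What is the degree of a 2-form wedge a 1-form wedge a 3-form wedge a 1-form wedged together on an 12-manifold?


The degree of a wedge product is the sum of the degrees of the individual forms.
Degrees: 2, 1, 3, 1
Total degree = 2 + 1 + 3 + 1 = 7

7


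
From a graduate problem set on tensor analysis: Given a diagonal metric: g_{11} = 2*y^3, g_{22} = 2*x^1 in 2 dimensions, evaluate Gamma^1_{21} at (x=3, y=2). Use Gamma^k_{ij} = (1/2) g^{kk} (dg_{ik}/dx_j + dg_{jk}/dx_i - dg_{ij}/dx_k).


For a diagonal metric, Gamma^k_{ij} = (1/2) g^{kk} (dg_{ik}/dx_j + dg_{jk}/dx_i - dg_{ij}/dx_k).
The metric is diagonal, so g_{ab} = 0 for a != b.
At the given point: g_{11} = 16, g_{22} = 6
g^{11} = 1/16
dg_{21}/dx_1 = 0 (off-diagonal)
dg_{11}/dx_2 = dg_{11}/dx_2 = 24
dg_{21}/dx_1 = 0 (off-diagonal)
Numerator = 0 + 24 - 0 = 24
Gamma^1_{21} = 24 / (2 * 16) = 3/4

3/4


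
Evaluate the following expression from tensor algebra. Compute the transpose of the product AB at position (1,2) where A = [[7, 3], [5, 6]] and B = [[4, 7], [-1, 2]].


(AB)^T_{ij} = (AB)_{ji} = sum_k A_{jk} B_{ki}.
For i=1, j=2 we need (AB)_{21}:
A_{21} * B_{11} = 5 * 4 = 20
A_{22} * B_{21} = 6 * -1 = -6
Sum = 20 + -6 = 14

14


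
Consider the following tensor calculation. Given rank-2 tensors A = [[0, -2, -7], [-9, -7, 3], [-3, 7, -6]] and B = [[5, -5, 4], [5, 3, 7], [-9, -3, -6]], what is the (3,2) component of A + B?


Tensor addition is component-wise: (A + B)_{ij} = A_{ij} + B_{ij}.
A_{32} = 7
B_{32} = -3
(A + B)_{32} = 7 + -3 = 4

4


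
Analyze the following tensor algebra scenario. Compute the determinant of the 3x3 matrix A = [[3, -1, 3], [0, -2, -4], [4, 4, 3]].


Expanding along the first row, det(A) = a11*M_11 - a12*M_12 + a13*M_13, where M_1j is the (1,j) minor.
Minor M_11 = -2*3 - -4*4 = 10
Minor M_12 = 0*3 - -4*4 = 16
Minor M_13 = 0*4 - -2*4 = 8
det = 3*(10) - -1*(16) + 3*(8)
    = 30 - -16 + 24
    = 70

70


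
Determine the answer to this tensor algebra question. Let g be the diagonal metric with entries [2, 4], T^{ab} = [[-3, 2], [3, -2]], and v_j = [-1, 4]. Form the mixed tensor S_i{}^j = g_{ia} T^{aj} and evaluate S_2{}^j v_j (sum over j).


Step 1: lower the first index. For a diagonal metric, g_{ia} T^{aj} = g_{ii} T^{ij} (no sum on i).
g_{22} = 4
S_2{}^1 = 4 * T^{21} = 4 * 3 = 12
S_2{}^2 = 4 * T^{22} = 4 * -2 = -8
Step 2: contract S_2{}^j with v_j.
S_2{}^1 * v_1 = 12 * -1 = -12
S_2{}^2 * v_2 = -8 * 4 = -32
Result = -12 + -32 = -44

-44


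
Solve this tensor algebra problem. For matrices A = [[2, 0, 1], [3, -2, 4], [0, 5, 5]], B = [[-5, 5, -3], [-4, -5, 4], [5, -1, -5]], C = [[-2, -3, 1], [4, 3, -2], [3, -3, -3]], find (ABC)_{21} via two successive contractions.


(ABC)_{21} = sum_m (AB)_{2m} C_{m1}. First compute row 2 of AB.
(AB)_{21} = 3*-5 + -2*-4 + 4*5 = 13
(AB)_{22} = 3*5 + -2*-5 + 4*-1 = 21
(AB)_{23} = 3*-3 + -2*4 + 4*-5 = -37
Now contract with column 1 of C:
(AB)_{21} * C_{11} = 13 * -2 = -26
(AB)_{22} * C_{21} = 21 * 4 = 84
(AB)_{23} * C_{31} = -37 * 3 = -111
(ABC)_{21} = -26 + 84 + -111 = -53

-53


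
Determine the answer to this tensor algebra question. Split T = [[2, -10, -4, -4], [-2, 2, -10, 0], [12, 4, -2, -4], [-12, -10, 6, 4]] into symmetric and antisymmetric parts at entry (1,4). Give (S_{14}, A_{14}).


T_{14} = -4
T_{41} = -12
S_{14} = (-4 + -12)/2 = -16/2 = -8
A_{14} = (-4 - -12)/2 = 8/2 = 4
Check: S + A = -8 + 4 = -4 = T_{14}.

(-8, 4)


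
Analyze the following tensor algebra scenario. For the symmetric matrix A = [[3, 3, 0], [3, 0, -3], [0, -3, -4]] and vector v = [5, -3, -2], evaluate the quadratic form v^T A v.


First compute Av:
(Av)_1 = 3*5 + 3*-3 + 0*-2 = 6
(Av)_2 = 3*5 + 0*-3 + -3*-2 = 21
(Av)_3 = 0*5 + -3*-3 + -4*-2 = 17
Av = [6, 21, 17]
Then v^T (Av) = 5*6 + -3*21 + -2*17
= 30 + -63 + -34 = -67

-67


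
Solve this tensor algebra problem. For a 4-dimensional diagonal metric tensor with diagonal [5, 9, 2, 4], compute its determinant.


For a diagonal metric, the determinant is the product of diagonal entries.
Diagonal entries: 5, 9, 2, 4
det(g) = 5 * 9 * 2 * 4 = 360

360


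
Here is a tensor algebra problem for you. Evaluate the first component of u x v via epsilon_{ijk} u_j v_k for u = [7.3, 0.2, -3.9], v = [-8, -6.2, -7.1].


(u x v)_1 = sum_{j,k} epsilon_{1jk} u_j v_k. Only permutations of (1,2,3) contribute; the two non-zero terms are:
eps_{123} u_2 v_3 = 1 * 0.2 * -7.1 = -1.42
eps_{132} u_3 v_2 = -1 * -3.9 * -6.2 = -24.18
(u x v)_1 = -25.6

-25.6


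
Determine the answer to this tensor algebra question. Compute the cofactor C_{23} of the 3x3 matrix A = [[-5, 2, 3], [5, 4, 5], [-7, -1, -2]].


To find cofactor C_{23}, delete row 2 and column 3.
The resulting 2x2 submatrix is: [[-5, 2], [-7, -1]]
Minor M_{23} = -5*-1 - 2*-7
  = 5 - -14 = 19
Sign = (-1)^(2+3) = (-1)^5 = -1
Cofactor C_{23} = -1 * 19 = -19

-19


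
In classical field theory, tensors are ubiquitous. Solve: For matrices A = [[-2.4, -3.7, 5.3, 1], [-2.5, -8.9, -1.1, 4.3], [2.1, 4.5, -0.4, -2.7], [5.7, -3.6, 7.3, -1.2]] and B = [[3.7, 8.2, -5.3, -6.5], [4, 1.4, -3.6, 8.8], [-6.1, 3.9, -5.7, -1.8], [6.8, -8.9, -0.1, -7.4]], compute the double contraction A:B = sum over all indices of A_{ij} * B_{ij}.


A:B = sum over all i,j of A_{ij} * B_{ij}.
Row 1: -2.4*3.7=-8.88, -3.7*8.2=-30.34, 5.3*-5.3=-28.09, 1*-6.5=-6.5 => row sum = -73.81
Row 2: -2.5*4=-10, -8.9*1.4=-12.46, -1.1*-3.6=3.96, 4.3*8.8=37.84 => row sum = 19.34
Row 3: 2.1*-6.1=-12.81, 4.5*3.9=17.55, -0.4*-5.7=2.28, -2.7*-1.8=4.86 => row sum = 11.88
Row 4: 5.7*6.8=38.76, -3.6*-8.9=32.04, 7.3*-0.1=-0.73, -1.2*-7.4=8.88 => row sum = 78.95
Total = -73.81 + 19.34 + 11.88 + 78.95 = 36.36

36.36


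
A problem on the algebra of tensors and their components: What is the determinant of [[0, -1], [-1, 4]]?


For a 2x2 matrix [[a, b], [c, d]], det = a*d - b*c.
a = 0, b = -1, c = -1, d = 4
a*d = 0 * 4 = 0
b*c = -1 * -1 = 1
det = 0 - 1 = -1

-1


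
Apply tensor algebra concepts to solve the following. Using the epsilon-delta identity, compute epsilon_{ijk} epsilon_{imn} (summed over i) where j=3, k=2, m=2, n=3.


Using the identity: epsilon_{ijk} epsilon_{imn} = delta_{jm} delta_{kn} - delta_{jn} delta_{km}.
delta_{32} = 0
delta_{23} = 0
delta_{33} = 1
delta_{22} = 1
Result = 0 * 0 - 1 * 1 = 0 - 1 = -1

-1


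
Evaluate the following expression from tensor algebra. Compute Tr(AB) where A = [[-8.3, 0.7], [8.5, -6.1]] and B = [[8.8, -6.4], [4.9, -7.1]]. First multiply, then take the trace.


Tr(AB) = sum_i (AB)_{ii} where (AB)_{ii} = sum_k A_{ik} B_{ki}.
(AB)_{11} = -8.3*8.8 + 0.7*4.9 = -69.61
(AB)_{22} = 8.5*-6.4 + -6.1*-7.1 = -11.09
Tr(AB) = -69.61 + -11.09 = -80.7

-80.7


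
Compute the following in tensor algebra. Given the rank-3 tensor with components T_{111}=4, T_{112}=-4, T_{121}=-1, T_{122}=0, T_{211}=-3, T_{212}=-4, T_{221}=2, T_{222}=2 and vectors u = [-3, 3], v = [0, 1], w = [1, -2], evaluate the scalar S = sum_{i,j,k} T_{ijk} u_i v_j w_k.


S = sum over i,j,k of T_{ijk} u_i v_j w_k. Expanding all 8 terms:
T_{111}*u_1*v_1*w_1 = 4*-3*0*1 = 0  (running total: 0)
T_{112}*u_1*v_1*w_2 = -4*-3*0*-2 = 0  (running total: 0)
T_{121}*u_1*v_2*w_1 = -1*-3*1*1 = 3  (running total: 3)
T_{122}*u_1*v_2*w_2 = 0*-3*1*-2 = 0  (running total: 3)
T_{211}*u_2*v_1*w_1 = -3*3*0*1 = 0  (running total: 3)
T_{212}*u_2*v_1*w_2 = -4*3*0*-2 = 0  (running total: 3)
T_{221}*u_2*v_2*w_1 = 2*3*1*1 = 6  (running total: 9)
T_{222}*u_2*v_2*w_2 = 2*3*1*-2 = -12  (running total: -3)
S = -3

-3


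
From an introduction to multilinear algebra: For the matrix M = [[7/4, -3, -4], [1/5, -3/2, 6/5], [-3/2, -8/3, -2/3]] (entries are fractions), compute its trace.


The trace is the sum of diagonal entries.
Diagonal: M[1,1] = 7/4, M[2,2] = -3/2, M[3,3] = -2/3
Tr(M) = 7/4 + -3/2 + -2/3
Computing step by step:
After adding M[1,1]: 7/4
After adding M[2,2]: 1/4
After adding M[3,3]: -5/12
Tr(M) = -5/12

-5/12


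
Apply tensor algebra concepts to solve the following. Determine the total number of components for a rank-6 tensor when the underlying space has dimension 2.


The number of components of a rank-r tensor in d dimensions is d^r.
Here d = 2 and r = 6.
2^6 = 64

64


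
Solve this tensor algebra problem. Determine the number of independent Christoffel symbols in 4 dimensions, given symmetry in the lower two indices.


Christoffel symbols Gamma^k_{ij} are symmetric in i,j, so there are d * d(d+1)/2 independent symbols.
d = 4
d(d+1)/2 = 4 * 5 / 2 = 10
Total = 4 * 10 = 40

40


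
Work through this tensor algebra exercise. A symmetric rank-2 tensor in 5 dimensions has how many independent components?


A symmetric rank-2 tensor in d dimensions has d(d+1)/2 independent components.
d = 5
d(d+1)/2 = 5 * 6 / 2 = 30 / 2 = 15

15


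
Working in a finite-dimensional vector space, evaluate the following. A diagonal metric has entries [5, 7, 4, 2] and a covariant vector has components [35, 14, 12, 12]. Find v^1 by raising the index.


To raise an index with a diagonal metric: v^i = v_i / g_{ii}.
For index 1: v_1 = 35, g_{11} = 5
v^1 = 35 / 5 = 7

7


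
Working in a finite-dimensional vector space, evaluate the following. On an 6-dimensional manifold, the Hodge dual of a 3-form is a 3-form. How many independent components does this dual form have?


The Hodge dual of a p-form on an n-dimensional manifold is an (n-p)-form.
n = 6, p = 3, so dual degree = 6 - 3 = 3
The number of components is C(n, n-p) = C(6, 3) = 20

20


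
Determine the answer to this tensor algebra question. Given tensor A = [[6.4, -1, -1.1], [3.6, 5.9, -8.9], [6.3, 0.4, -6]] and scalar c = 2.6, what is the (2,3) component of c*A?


Scalar multiplication: (cA)_{ij} = c * A_{ij}.
c = 2.6
A_{23} = -8.9
(cA)_{23} = 2.6 * -8.9 = -23.14

-23.14


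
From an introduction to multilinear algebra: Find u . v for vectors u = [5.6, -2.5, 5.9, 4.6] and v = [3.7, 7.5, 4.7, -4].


The inner product u . v = sum of u_i * v_i.
Term-by-term: 5.6 * 3.7, -2.5 * 7.5, 5.9 * 4.7, 4.6 * -4
Products: 20.72, -18.75, 27.73, -18.4
Sum = 20.72 + -18.75 + 27.73 + -18.4 = 11.3

11.3


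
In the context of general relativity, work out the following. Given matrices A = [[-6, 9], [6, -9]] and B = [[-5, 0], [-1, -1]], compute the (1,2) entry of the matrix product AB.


(AB)_{ij} = sum_k A_{ik} B_{kj}.
For i=1, j=2:
A_{11} * B_{12} = -6 * 0 = 0
A_{12} * B_{22} = 9 * -1 = -9
Sum = 0 + -9 = -9

-9


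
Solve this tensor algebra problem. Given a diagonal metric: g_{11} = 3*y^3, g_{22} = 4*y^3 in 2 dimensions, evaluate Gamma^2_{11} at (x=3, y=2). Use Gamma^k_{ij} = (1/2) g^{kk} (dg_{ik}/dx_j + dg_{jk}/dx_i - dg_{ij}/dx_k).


For a diagonal metric, Gamma^k_{ij} = (1/2) g^{kk} (dg_{ik}/dx_j + dg_{jk}/dx_i - dg_{ij}/dx_k).
The metric is diagonal, so g_{ab} = 0 for a != b.
At the given point: g_{11} = 24, g_{22} = 32
g^{22} = 1/32
dg_{12}/dx_1 = 0 (off-diagonal)
dg_{12}/dx_1 = 0 (off-diagonal)
dg_{11}/dx_2 = dg_{11}/dx_2 = 36
Numerator = 0 + 0 - 36 = -36
Gamma^2_{11} = -36 / (2 * 32) = -9/16

-9/16


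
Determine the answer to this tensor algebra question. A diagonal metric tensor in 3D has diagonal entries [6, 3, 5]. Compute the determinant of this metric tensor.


For a diagonal metric, the determinant is the product of diagonal entries.
Diagonal entries: 6, 3, 5
det(g) = 6 * 3 * 5 = 90

90


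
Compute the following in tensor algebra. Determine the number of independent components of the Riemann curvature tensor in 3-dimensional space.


The Riemann tensor in d dimensions has d^2(d^2 - 1)/12 independent components.
d = 3, so d^2 = 9
d^2 - 1 = 8
d^2(d^2 - 1) = 9 * 8 = 72
Divide by 12: 72 / 12 = 6

6


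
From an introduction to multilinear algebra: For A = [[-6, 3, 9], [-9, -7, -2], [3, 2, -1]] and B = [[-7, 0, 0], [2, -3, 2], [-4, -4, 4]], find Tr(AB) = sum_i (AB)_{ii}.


Tr(AB) = sum_i (AB)_{ii} where (AB)_{ii} = sum_k A_{ik} B_{ki}.
(AB)_{11} = -6*-7 + 3*2 + 9*-4 = 12
(AB)_{22} = -9*0 + -7*-3 + -2*-4 = 29
(AB)_{33} = 3*0 + 2*2 + -1*4 = 0
Tr(AB) = 12 + 29 + 0 = 41

41


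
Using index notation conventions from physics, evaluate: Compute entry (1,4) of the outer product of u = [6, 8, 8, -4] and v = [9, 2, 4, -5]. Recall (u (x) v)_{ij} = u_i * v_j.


The outer product entry T_{ij} = u_i * v_j.
We need i=1, j=4.
u_1 = 6, v_4 = -5
T_{1,4} = 6 * -5 = -30

-30


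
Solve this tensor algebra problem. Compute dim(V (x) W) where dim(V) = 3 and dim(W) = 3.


The dimension of a tensor product is the product of dimensions.
dim(V) = 3, dim(W) = 3
dim(V (x) W) = 3 * 3 = 9

9


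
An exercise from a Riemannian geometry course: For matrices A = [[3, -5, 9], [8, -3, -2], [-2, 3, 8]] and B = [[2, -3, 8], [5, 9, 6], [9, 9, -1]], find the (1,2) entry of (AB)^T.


(AB)^T_{ij} = (AB)_{ji} = sum_k A_{jk} B_{ki}.
For i=1, j=2 we need (AB)_{21}:
A_{21} * B_{11} = 8 * 2 = 16
A_{22} * B_{21} = -3 * 5 = -15
A_{23} * B_{31} = -2 * 9 = -18
Sum = 16 + -15 + -18 = -17

-17


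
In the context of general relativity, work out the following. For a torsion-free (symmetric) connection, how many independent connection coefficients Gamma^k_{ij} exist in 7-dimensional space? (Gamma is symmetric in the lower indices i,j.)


Christoffel symbols Gamma^k_{ij} are symmetric in i,j, so there are d * d(d+1)/2 independent symbols.
d = 7
d(d+1)/2 = 7 * 8 / 2 = 28
Total = 7 * 28 = 196

196


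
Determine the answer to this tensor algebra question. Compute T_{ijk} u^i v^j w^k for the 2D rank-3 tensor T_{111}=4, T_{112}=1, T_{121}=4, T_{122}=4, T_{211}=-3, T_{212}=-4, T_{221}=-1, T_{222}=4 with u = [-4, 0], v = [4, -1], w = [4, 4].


S = sum over i,j,k of T_{ijk} u_i v_j w_k. Expanding all 8 terms:
T_{111}*u_1*v_1*w_1 = 4*-4*4*4 = -256  (running total: -256)
T_{112}*u_1*v_1*w_2 = 1*-4*4*4 = -64  (running total: -320)
T_{121}*u_1*v_2*w_1 = 4*-4*-1*4 = 64  (running total: -256)
T_{122}*u_1*v_2*w_2 = 4*-4*-1*4 = 64  (running total: -192)
T_{211}*u_2*v_1*w_1 = -3*0*4*4 = 0  (running total: -192)
T_{212}*u_2*v_1*w_2 = -4*0*4*4 = 0  (running total: -192)
T_{221}*u_2*v_2*w_1 = -1*0*-1*4 = 0  (running total: -192)
T_{222}*u_2*v_2*w_2 = 4*0*-1*4 = 0  (running total: -192)
S = -192

-192


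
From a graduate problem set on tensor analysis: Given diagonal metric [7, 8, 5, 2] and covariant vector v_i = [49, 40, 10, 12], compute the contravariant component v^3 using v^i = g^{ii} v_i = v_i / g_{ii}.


To raise an index with a diagonal metric: v^i = v_i / g_{ii}.
For index 3: v_3 = 10, g_{33} = 5
v^3 = 10 / 5 = 2

2


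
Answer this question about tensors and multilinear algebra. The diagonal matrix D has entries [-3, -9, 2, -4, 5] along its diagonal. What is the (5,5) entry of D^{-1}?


For a diagonal matrix, the inverse has entries (D^{-1})_{ii} = 1/d_{ii}.
The diagonal entries are: d_{11} = -3, d_{22} = -9, d_{33} = 2, d_{44} = -4, d_{55} = 5
We need (D^{-1})_{55} = 1/d_{55} = 1/5 = 1/5

1/5


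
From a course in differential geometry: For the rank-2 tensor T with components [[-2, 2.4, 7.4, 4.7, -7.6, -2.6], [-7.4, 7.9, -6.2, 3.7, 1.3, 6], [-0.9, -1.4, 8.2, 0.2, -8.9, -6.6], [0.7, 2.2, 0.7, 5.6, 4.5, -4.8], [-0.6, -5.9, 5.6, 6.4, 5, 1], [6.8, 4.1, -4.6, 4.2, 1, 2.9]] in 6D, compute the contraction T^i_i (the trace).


The contraction (trace) of a rank-2 tensor is the sum of its diagonal elements.
Diagonal entries: A[1,1] = -2, A[2,2] = 7.9, A[3,3] = 8.2, A[4,4] = 5.6, A[5,5] = 5, A[6,6] = 2.9
Tr(A) = -2 + 7.9 + 8.2 + 5.6 + 5 + 2.9 = 27.6

27.6


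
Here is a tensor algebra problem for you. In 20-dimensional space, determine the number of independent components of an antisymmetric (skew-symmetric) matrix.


An antisymmetric rank-2 tensor satisfies A_{ij} = -A_{ji}, so diagonal entries are zero.
The independent components are the upper-triangular entries: C(n, 2) = n(n-1)/2.
n = 20
C(20, 2) = 20 * 19 / 2 = 380 / 2 = 190

190


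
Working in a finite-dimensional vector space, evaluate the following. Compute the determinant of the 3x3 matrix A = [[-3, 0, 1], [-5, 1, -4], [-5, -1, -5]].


Expanding along the first row, det(A) = a11*M_11 - a12*M_12 + a13*M_13, where M_1j is the (1,j) minor.
Minor M_11 = 1*-5 - -4*-1 = -9
Minor M_12 = -5*-5 - -4*-5 = 5
Minor M_13 = -5*-1 - 1*-5 = 10
det = -3*(-9) - 0*(5) + 1*(10)
    = 27 - 0 + 10
    = 37

37


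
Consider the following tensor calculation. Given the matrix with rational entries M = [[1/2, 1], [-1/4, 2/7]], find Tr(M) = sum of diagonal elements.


The trace is the sum of diagonal entries.
Diagonal: M[1,1] = 1/2, M[2,2] = 2/7
Tr(M) = 1/2 + 2/7
Computing step by step:
After adding M[1,1]: 1/2
After adding M[2,2]: 11/14
Tr(M) = 11/14

11/14


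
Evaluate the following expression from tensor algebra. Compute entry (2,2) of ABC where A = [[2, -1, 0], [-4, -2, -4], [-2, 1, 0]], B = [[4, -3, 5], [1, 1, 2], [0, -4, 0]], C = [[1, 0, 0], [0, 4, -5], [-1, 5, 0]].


(ABC)_{22} = sum_m (AB)_{2m} C_{m2}. First compute row 2 of AB.
(AB)_{21} = -4*4 + -2*1 + -4*0 = -18
(AB)_{22} = -4*-3 + -2*1 + -4*-4 = 26
(AB)_{23} = -4*5 + -2*2 + -4*0 = -24
Now contract with column 2 of C:
(AB)_{21} * C_{12} = -18 * 0 = 0
(AB)_{22} * C_{22} = 26 * 4 = 104
(AB)_{23} * C_{32} = -24 * 5 = -120
(ABC)_{22} = 0 + 104 + -120 = -16

-16


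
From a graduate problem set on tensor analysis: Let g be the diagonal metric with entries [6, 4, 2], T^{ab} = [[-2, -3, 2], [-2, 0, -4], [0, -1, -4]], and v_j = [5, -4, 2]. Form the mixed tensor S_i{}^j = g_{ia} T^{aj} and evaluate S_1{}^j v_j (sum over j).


Step 1: lower the first index. For a diagonal metric, g_{ia} T^{aj} = g_{ii} T^{ij} (no sum on i).
g_{11} = 6
S_1{}^1 = 6 * T^{11} = 6 * -2 = -12
S_1{}^2 = 6 * T^{12} = 6 * -3 = -18
S_1{}^3 = 6 * T^{13} = 6 * 2 = 12
Step 2: contract S_1{}^j with v_j.
S_1{}^1 * v_1 = -12 * 5 = -60
S_1{}^2 * v_2 = -18 * -4 = 72
S_1{}^3 * v_3 = 12 * 2 = 24
Result = -60 + 72 + 24 = 36

36


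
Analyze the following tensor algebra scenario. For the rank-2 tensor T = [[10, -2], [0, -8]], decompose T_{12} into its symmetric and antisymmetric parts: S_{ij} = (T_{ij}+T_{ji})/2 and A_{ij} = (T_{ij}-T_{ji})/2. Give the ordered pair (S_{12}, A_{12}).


T_{12} = -2
T_{21} = 0
S_{12} = (-2 + 0)/2 = -2/2 = -1
A_{12} = (-2 - 0)/2 = -2/2 = -1
Check: S + A = -1 + -1 = -2 = T_{12}.

(-1, -1)


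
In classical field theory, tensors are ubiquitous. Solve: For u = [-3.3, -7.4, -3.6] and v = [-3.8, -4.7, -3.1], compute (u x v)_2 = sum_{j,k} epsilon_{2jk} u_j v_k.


(u x v)_2 = sum_{j,k} epsilon_{2jk} u_j v_k. Only permutations of (1,2,3) contribute; the two non-zero terms are:
eps_{213} u_1 v_3 = -1 * -3.3 * -3.1 = -10.23
eps_{231} u_3 v_1 = 1 * -3.6 * -3.8 = 13.68
(u x v)_2 = 3.45

3.45


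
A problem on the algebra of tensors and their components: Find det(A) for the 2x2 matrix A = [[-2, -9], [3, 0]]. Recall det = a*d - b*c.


For a 2x2 matrix [[a, b], [c, d]], det = a*d - b*c.
a = -2, b = -9, c = 3, d = 0
a*d = -2 * 0 = 0
b*c = -9 * 3 = -27
det = 0 - -27 = 27

27


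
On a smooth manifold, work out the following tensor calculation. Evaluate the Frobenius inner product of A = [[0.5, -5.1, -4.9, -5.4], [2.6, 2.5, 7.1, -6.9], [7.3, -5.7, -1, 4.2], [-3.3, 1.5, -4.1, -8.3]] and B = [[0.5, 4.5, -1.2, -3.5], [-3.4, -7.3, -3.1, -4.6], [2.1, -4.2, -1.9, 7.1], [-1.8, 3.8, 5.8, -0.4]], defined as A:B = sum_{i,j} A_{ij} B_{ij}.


A:B = sum over all i,j of A_{ij} * B_{ij}.
Row 1: 0.5*0.5=0.25, -5.1*4.5=-22.95, -4.9*-1.2=5.88, -5.4*-3.5=18.9 => row sum = 2.08
Row 2: 2.6*-3.4=-8.84, 2.5*-7.3=-18.25, 7.1*-3.1=-22.01, -6.9*-4.6=31.74 => row sum = -17.36
Row 3: 7.3*2.1=15.33, -5.7*-4.2=23.94, -1*-1.9=1.9, 4.2*7.1=29.82 => row sum = 70.99
Row 4: -3.3*-1.8=5.94, 1.5*3.8=5.7, -4.1*5.8=-23.78, -8.3*-0.4=3.32 => row sum = -8.82
Total = 2.08 + -17.36 + 70.99 + -8.82 = 46.89

46.89
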